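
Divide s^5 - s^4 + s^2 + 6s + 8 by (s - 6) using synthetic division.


Synthetic division with c = 6. Coefficients: 1, -1, 0, 1, 6, 8
Bring down 1.
  1 * 6 = 6; 6 - 1 = 5
  5 * 6 = 30; 30 + 0 = 30
  30 * 6 = 180; 180 + 1 = 181
  181 * 6 = 1086; 1086 + 6 = 1092
  1092 * 6 = 6552; 6552 + 8 = 6560
Quotient: s^4 + 5s^3 + 30s^2 + 181s + 1092, Remainder: 6560


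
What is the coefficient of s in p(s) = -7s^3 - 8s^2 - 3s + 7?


Read off the coefficient of s: -3


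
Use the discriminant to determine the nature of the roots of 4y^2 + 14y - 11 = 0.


D = b^2 - 4ac = (14)^2 - 4(4)(-11) = 196 + 176 = 372
Since D > 0: two distinct irrational roots


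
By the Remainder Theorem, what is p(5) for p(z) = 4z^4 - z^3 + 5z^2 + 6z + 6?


By the Remainder Theorem, the remainder equals p(5):
  4*(5)^4 = 2500
  -1*(5)^3 = -125
  5*(5)^2 = 125
  6*(5)^1 = 30
  constant: 6
Sum: 2500 - 125 + 125 + 30 + 6 = 2536


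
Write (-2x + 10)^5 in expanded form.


Expand (-2x + 10)^5 by repeated multiplication:
  (-2x + 10)^2 = 4x^2 - 40x + 100
  (-2x + 10)^3 = -8x^3 + 120x^2 - 600x + 1000
  (-2x + 10)^4 = 16x^4 - 320x^3 + 2400x^2 - 8000x + 10000
= -32x^5 + 800x^4 - 8000x^3 + 40000x^2 - 100000x + 100000


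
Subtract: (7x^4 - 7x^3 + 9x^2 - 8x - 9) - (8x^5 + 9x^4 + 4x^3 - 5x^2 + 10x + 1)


Distribute the minus sign:
  (7x^4 - 7x^3 + 9x^2 - 8x - 9)
- (8x^5 + 9x^4 + 4x^3 - 5x^2 + 10x + 1)
Negate second polynomial: -8x^5 - 9x^4 - 4x^3 + 5x^2 - 10x - 1
Add: -8x^5 - 2x^4 - 11x^3 + 14x^2 - 18x - 10


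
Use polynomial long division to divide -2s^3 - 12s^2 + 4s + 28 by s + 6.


(-2s^3 - 12s^2 + 4s + 28) / (s + 6)
Step 1: -2s^2 * (s + 6) = -2s^3 - 12s^2; subtract.
Step 2: 0 * (s + 6) = 0; subtract.
Step 3: 4 * (s + 6) = 4s + 24; subtract.
Quotient: -2s^2 + 4, Remainder: 4


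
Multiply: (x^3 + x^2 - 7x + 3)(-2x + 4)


Distribute each term of the first polynomial:
  (x^3)(-2x + 4) = -2x^4 + 4x^3
  (x^2)(-2x + 4) = -2x^3 + 4x^2
  (-7x)(-2x + 4) = 14x^2 - 28x
  (3)(-2x + 4) = -6x + 12
Sum: -2x^4 + 2x^3 + 18x^2 - 34x + 12


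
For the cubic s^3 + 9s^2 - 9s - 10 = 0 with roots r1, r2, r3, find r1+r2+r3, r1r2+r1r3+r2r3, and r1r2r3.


Monic cubic s^3+bs^2+cs+d=0: sum=-b, pairwise sum=c, product=-d.
b=9, c=-9, d=-10
r1+r2+r3 = -9
r1r2+r1r3+r2r3 = -9
r1r2r3 = 10


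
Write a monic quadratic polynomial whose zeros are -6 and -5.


p(z) = (z + 6)(z + 5)
Expand: z^2 + 11z + 30


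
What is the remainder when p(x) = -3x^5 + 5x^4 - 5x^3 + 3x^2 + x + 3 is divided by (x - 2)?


By the Remainder Theorem, the remainder equals p(2):
  -3*(2)^5 = -96
  5*(2)^4 = 80
  -5*(2)^3 = -40
  3*(2)^2 = 12
  1*(2)^1 = 2
  constant: 3
Sum: -96 + 80 - 40 + 12 + 2 + 3 = -39


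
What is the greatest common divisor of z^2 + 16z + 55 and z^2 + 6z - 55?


Factor each:
  z^2 + 16z + 55 = (z + 11)(z + 5)
  z^2 + 6z - 55 = (z + 11)(z - 5)
Common monic factor: z + 11


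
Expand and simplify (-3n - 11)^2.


Expand (-3n - 11)^2 by repeated multiplication:
= 9n^2 + 66n + 121


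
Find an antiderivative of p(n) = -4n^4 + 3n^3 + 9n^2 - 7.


Reverse power rule on each term:
  ∫ -4n^4 dn = -(4/5)n^5
  ∫ 3n^3 dn = (3/4)n^4
  ∫ 9n^2 dn = 3n^3
  ∫ -7 dn = -7n
F(n) = -(4/5)n^5 + (3/4)n^4 + 3n^3 - 7n + C


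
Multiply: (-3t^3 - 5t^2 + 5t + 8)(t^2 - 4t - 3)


Distribute each term of the first polynomial:
  (-3t^3)(t^2 - 4t - 3) = -3t^5 + 12t^4 + 9t^3
  (-5t^2)(t^2 - 4t - 3) = -5t^4 + 20t^3 + 15t^2
  (5t)(t^2 - 4t - 3) = 5t^3 - 20t^2 - 15t
  (8)(t^2 - 4t - 3) = 8t^2 - 32t - 24
Sum: -3t^5 + 7t^4 + 34t^3 + 3t^2 - 47t - 24


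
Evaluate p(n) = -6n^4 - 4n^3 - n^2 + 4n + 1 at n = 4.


Using direct substitution:
  -6 * (4)^4 = -1536
  -4 * (4)^3 = -256
  -1 * (4)^2 = -16
  4 * (4)^1 = 16
  constant: 1
Sum = -1536 - 256 - 16 + 16 + 1 = -1791


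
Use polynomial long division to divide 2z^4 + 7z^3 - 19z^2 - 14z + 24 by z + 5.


(2z^4 + 7z^3 - 19z^2 - 14z + 24) / (z + 5)
Step 1: 2z^3 * (z + 5) = 2z^4 + 10z^3; subtract.
Step 2: -3z^2 * (z + 5) = -3z^3 - 15z^2; subtract.
Step 3: -4z * (z + 5) = -4z^2 - 20z; subtract.
Step 4: 6 * (z + 5) = 6z + 30; subtract.
Quotient: 2z^3 - 3z^2 - 4z + 6, Remainder: -6


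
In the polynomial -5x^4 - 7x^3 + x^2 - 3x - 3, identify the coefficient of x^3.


Read off the coefficient of x^3: -7


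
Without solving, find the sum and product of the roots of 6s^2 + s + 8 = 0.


For as^2+bs+c=0: sum = -b/a, product = c/a.
a=6, b=1, c=8
Sum = -(1)/6 = -1/6
Product = (8)/6 = 4/3


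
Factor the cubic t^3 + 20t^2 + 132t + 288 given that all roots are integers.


Try integer roots (divisors of 288). t=-6: p(-6)=0.
Divide out (t + 6): quotient is t^2 + 14t + 48.
Factor the quadratic: (t + 8)(t + 6)
Result: (t + 6)(t + 8)(t + 6)


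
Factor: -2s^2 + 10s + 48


Roots satisfy r1 + r2 = -b/a = 5 and r1*r2 = c/a = -24.
So r1 = 8, r2 = -3.
-2s^2 + 10s + 48 = -2(s - r1)(s - r2) = -2(s - 8)(s + 3)


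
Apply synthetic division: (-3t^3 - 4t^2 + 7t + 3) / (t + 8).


Synthetic division with c = -8. Coefficients: -3, -4, 7, 3
Bring down -3.
  -3 * -8 = 24; 24 - 4 = 20
  20 * -8 = -160; -160 + 7 = -153
  -153 * -8 = 1224; 1224 + 3 = 1227
Quotient: -3t^2 + 20t - 153, Remainder: 1227


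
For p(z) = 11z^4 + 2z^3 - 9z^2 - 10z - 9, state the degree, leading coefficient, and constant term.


Highest power of z is 4, with coefficient 11. Constant term is -9.
Degree = 4, leading coefficient = 11, constant term = -9


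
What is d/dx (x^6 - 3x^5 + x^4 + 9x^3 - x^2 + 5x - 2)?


Apply the power rule term by term:
  d/dx(x^6) = 6x^5
  d/dx(-3x^5) = -15x^4
  d/dx(x^4) = 4x^3
  d/dx(9x^3) = 27x^2
  d/dx(-x^2) = -2x
  d/dx(5x) = 5
  d/dx(-2) = 0
p'(x) = 6x^5 - 15x^4 + 4x^3 + 27x^2 - 2x + 5


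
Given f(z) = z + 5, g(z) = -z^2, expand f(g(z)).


Substitute g(z) into f:
f(g(z)) = 1*(-z^2) + 5
Expand and combine: -z^2 + 5


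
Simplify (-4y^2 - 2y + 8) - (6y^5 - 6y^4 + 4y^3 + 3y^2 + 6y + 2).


Distribute the minus sign:
  (-4y^2 - 2y + 8)
- (6y^5 - 6y^4 + 4y^3 + 3y^2 + 6y + 2)
Negate second polynomial: -6y^5 + 6y^4 - 4y^3 - 3y^2 - 6y - 2
Add: -6y^5 + 6y^4 - 4y^3 - 7y^2 - 8y + 6


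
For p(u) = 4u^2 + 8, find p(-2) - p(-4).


p(-2) = 24
p(-4) = 72
p(-2) - p(-4) = 24 - 72 = -48


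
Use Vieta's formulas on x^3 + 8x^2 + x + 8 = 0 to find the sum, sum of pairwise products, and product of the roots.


Monic cubic x^3+bx^2+cx+d=0: sum=-b, pairwise sum=c, product=-d.
b=8, c=1, d=8
r1+r2+r3 = -8
r1r2+r1r3+r2r3 = 1
r1r2r3 = -8


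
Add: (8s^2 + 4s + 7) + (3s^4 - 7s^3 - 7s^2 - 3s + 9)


Align terms by degree and add:
  8s^2 + 4s + 7
+ 3s^4 - 7s^3 - 7s^2 - 3s + 9
= 3s^4 - 7s^3 + s^2 + s + 16


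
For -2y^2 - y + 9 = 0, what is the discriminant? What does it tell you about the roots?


D = b^2 - 4ac = (-1)^2 - 4(-2)(9) = 1 + 72 = 73
Since D > 0: two distinct irrational roots


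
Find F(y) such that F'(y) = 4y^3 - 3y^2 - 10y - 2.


Reverse power rule on each term:
  ∫ 4y^3 dy = y^4
  ∫ -3y^2 dy = -y^3
  ∫ -10y dy = -5y^2
  ∫ -2 dy = -2y
F(y) = y^4 - y^3 - 5y^2 - 2y + C


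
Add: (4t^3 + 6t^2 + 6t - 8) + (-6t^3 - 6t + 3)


Align terms by degree and add:
  4t^3 + 6t^2 + 6t - 8
  -6t^3 - 6t + 3
= -2t^3 + 6t^2 - 5


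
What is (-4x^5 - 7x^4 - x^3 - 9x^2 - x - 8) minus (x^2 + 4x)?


Distribute the minus sign:
  (-4x^5 - 7x^4 - x^3 - 9x^2 - x - 8)
- (x^2 + 4x)
Negate second polynomial: -x^2 - 4x
Add: -4x^5 - 7x^4 - x^3 - 10x^2 - 5x - 8


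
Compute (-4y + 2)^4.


Expand (-4y + 2)^4 by repeated multiplication:
  (-4y + 2)^2 = 16y^2 - 16y + 4
  (-4y + 2)^3 = -64y^3 + 96y^2 - 48y + 8
= 256y^4 - 512y^3 + 384y^2 - 128y + 16


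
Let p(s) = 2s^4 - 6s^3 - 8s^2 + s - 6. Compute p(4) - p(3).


p(4) = -2
p(3) = -75
p(4) - p(3) = -2 + 75 = 73


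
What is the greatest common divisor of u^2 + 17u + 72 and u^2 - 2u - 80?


Factor each:
  u^2 + 17u + 72 = (u + 8)(u + 9)
  u^2 - 2u - 80 = (u + 8)(u - 10)
Common monic factor: u + 8


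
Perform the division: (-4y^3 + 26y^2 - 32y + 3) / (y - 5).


(-4y^3 + 26y^2 - 32y + 3) / (y - 5)
Step 1: -4y^2 * (y - 5) = -4y^3 + 20y^2; subtract.
Step 2: 6y * (y - 5) = 6y^2 - 30y; subtract.
Step 3: -2 * (y - 5) = -2y + 10; subtract.
Quotient: -4y^2 + 6y - 2, Remainder: -7


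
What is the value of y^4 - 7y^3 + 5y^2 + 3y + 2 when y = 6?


Using direct substitution:
  1 * (6)^4 = 1296
  -7 * (6)^3 = -1512
  5 * (6)^2 = 180
  3 * (6)^1 = 18
  constant: 2
Sum = 1296 - 1512 + 180 + 18 + 2 = -16


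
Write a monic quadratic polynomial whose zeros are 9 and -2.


p(t) = (t - 9)(t + 2)
Expand: t^2 - 7t - 18


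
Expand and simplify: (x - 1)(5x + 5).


Distribute each term of the first polynomial:
  (x)(5x + 5) = 5x^2 + 5x
  (-1)(5x + 5) = -5x - 5
Sum: 5x^2 - 5


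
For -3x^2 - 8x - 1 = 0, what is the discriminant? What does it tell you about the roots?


D = b^2 - 4ac = (-8)^2 - 4(-3)(-1) = 64 - 12 = 52
Since D > 0: two distinct irrational roots


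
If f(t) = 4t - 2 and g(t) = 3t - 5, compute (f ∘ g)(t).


Substitute g(t) into f:
f(g(t)) = 4*(3t - 5) + (-2)
Expand and combine: 12t - 22


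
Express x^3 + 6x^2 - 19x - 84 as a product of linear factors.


Try integer roots (divisors of -84). x=-7: p(-7)=0.
Divide out (x + 7): quotient is x^2 - x - 12.
Factor the quadratic: (x + 3)(x - 4)
Result: (x + 7)(x + 3)(x - 4)


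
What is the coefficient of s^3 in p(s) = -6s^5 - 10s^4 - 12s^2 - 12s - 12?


Read off the coefficient of s^3: 0


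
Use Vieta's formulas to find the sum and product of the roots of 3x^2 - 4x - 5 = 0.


For ax^2+bx+c=0: sum = -b/a, product = c/a.
a=3, b=-4, c=-5
Sum = -(-4)/3 = 4/3
Product = (-5)/3 = -5/3


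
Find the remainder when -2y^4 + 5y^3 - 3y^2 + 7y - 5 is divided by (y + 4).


By the Remainder Theorem, the remainder equals p(-4):
  -2*(-4)^4 = -512
  5*(-4)^3 = -320
  -3*(-4)^2 = -48
  7*(-4)^1 = -28
  constant: -5
Sum: -512 - 320 - 48 - 28 - 5 = -913


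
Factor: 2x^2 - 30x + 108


Roots satisfy r1 + r2 = -b/a = 15 and r1*r2 = c/a = 54.
So r1 = 9, r2 = 6.
2x^2 - 30x + 108 = 2(x - r1)(x - r2) = 2(x - 9)(x - 6)


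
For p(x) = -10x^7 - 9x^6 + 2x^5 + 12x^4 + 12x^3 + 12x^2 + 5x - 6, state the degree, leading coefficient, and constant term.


Highest power of x is 7, with coefficient -10. Constant term is -6.
Degree = 7, leading coefficient = -10, constant term = -6


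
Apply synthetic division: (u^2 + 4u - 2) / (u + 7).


Synthetic division with c = -7. Coefficients: 1, 4, -2
Bring down 1.
  1 * -7 = -7; -7 + 4 = -3
  -3 * -7 = 21; 21 - 2 = 19
Quotient: u - 3, Remainder: 19


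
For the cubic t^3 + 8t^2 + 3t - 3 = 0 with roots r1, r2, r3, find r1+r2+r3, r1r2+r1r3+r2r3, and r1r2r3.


Monic cubic t^3+bt^2+ct+d=0: sum=-b, pairwise sum=c, product=-d.
b=8, c=3, d=-3
r1+r2+r3 = -8
r1r2+r1r3+r2r3 = 3
r1r2r3 = 3


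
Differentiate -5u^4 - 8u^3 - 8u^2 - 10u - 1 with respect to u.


Apply the power rule term by term:
  d/du(-5u^4) = -20u^3
  d/du(-8u^3) = -24u^2
  d/du(-8u^2) = -16u
  d/du(-10u) = -10
  d/du(-1) = 0
p'(u) = -20u^3 - 24u^2 - 16u - 10


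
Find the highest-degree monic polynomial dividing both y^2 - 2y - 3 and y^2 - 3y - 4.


Factor each:
  y^2 - 2y - 3 = (y + 1)(y - 3)
  y^2 - 3y - 4 = (y + 1)(y - 4)
Common monic factor: y + 1


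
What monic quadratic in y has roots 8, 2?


p(y) = (y - 8)(y - 2)
Expand: y^2 - 10y + 16


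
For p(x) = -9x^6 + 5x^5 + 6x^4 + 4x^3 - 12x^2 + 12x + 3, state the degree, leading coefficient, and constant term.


Highest power of x is 6, with coefficient -9. Constant term is 3.
Degree = 6, leading coefficient = -9, constant term = 3


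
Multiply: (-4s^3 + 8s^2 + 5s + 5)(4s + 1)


Distribute each term of the first polynomial:
  (-4s^3)(4s + 1) = -16s^4 - 4s^3
  (8s^2)(4s + 1) = 32s^3 + 8s^2
  (5s)(4s + 1) = 20s^2 + 5s
  (5)(4s + 1) = 20s + 5
Sum: -16s^4 + 28s^3 + 28s^2 + 25s + 5


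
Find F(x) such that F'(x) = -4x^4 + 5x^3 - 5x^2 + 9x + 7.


Reverse power rule on each term:
  ∫ -4x^4 dx = -(4/5)x^5
  ∫ 5x^3 dx = (5/4)x^4
  ∫ -5x^2 dx = -(5/3)x^3
  ∫ 9x dx = (9/2)x^2
  ∫ 7 dx = 7x
F(x) = -(4/5)x^5 + (5/4)x^4 - (5/3)x^3 + (9/2)x^2 + 7x + C


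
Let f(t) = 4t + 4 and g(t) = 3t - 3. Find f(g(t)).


Substitute g(t) into f:
f(g(t)) = 4*(3t - 3) + 4
Expand and combine: 12t - 8


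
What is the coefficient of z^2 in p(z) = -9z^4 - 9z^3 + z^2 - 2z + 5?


Read off the coefficient of z^2: 1


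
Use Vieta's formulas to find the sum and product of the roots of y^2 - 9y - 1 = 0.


For ay^2+by+c=0: sum = -b/a, product = c/a.
a=1, b=-9, c=-1
Sum = -(-9)/1 = 9
Product = (-1)/1 = -1


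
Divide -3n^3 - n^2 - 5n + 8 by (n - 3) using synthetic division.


Synthetic division with c = 3. Coefficients: -3, -1, -5, 8
Bring down -3.
  -3 * 3 = -9; -9 - 1 = -10
  -10 * 3 = -30; -30 - 5 = -35
  -35 * 3 = -105; -105 + 8 = -97
Quotient: -3n^2 - 10n - 35, Remainder: -97


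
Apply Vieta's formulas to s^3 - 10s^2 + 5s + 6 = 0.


Monic cubic s^3+bs^2+cs+d=0: sum=-b, pairwise sum=c, product=-d.
b=-10, c=5, d=6
r1+r2+r3 = 10
r1r2+r1r3+r2r3 = 5
r1r2r3 = -6


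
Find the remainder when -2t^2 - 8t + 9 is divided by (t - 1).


By the Remainder Theorem, the remainder equals p(1):
  -2*(1)^2 = -2
  -8*(1)^1 = -8
  constant: 9
Sum: -2 - 8 + 9 = -1


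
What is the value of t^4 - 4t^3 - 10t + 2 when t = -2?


Using direct substitution:
  1 * (-2)^4 = 16
  -4 * (-2)^3 = 32
  0 * (-2)^2 = 0
  -10 * (-2)^1 = 20
  constant: 2
Sum = 16 + 32 + 0 + 20 + 2 = 70


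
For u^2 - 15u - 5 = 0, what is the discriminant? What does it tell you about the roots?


D = b^2 - 4ac = (-15)^2 - 4(1)(-5) = 225 + 20 = 245
Since D > 0: two distinct irrational roots


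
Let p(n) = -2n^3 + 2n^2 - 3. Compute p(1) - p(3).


p(1) = -3
p(3) = -39
p(1) - p(3) = -3 + 39 = 36


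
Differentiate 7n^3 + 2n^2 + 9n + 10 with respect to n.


Apply the power rule term by term:
  d/dn(7n^3) = 21n^2
  d/dn(2n^2) = 4n
  d/dn(9n) = 9
  d/dn(10) = 0
p'(n) = 21n^2 + 4n + 9


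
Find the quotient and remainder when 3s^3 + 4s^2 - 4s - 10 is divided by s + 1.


(3s^3 + 4s^2 - 4s - 10) / (s + 1)
Step 1: 3s^2 * (s + 1) = 3s^3 + 3s^2; subtract.
Step 2: s * (s + 1) = s^2 + s; subtract.
Step 3: -5 * (s + 1) = -5s - 5; subtract.
Quotient: 3s^2 + s - 5, Remainder: -5


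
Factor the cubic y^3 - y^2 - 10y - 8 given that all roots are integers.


Try integer roots (divisors of -8). y=4: p(4)=0.
Divide out (y - 4): quotient is y^2 + 3y + 2.
Factor the quadratic: (y + 2)(y + 1)
Result: (y - 4)(y + 2)(y + 1)


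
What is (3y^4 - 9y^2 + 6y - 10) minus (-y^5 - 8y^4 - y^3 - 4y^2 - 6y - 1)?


Distribute the minus sign:
  (3y^4 - 9y^2 + 6y - 10)
- (-y^5 - 8y^4 - y^3 - 4y^2 - 6y - 1)
Negate second polynomial: y^5 + 8y^4 + y^3 + 4y^2 + 6y + 1
Add: y^5 + 11y^4 + y^3 - 5y^2 + 12y - 9


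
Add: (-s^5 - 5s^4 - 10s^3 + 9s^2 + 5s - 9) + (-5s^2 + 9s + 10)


Align terms by degree and add:
  -s^5 - 5s^4 - 10s^3 + 9s^2 + 5s - 9
  -5s^2 + 9s + 10
= -s^5 - 5s^4 - 10s^3 + 4s^2 + 14s + 1


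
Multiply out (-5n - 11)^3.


Expand (-5n - 11)^3 by repeated multiplication:
  (-5n - 11)^2 = 25n^2 + 110n + 121
= -125n^3 - 825n^2 - 1815n - 1331


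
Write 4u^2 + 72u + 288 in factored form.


Roots satisfy r1 + r2 = -b/a = -18 and r1*r2 = c/a = 72.
So r1 = -12, r2 = -6.
4u^2 + 72u + 288 = 4(u - r1)(u - r2) = 4(u + 12)(u + 6)


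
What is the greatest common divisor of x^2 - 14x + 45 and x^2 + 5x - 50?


Factor each:
  x^2 - 14x + 45 = (x - 5)(x - 9)
  x^2 + 5x - 50 = (x - 5)(x + 10)
Common monic factor: x - 5


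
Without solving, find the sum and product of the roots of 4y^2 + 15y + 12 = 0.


For ay^2+by+c=0: sum = -b/a, product = c/a.
a=4, b=15, c=12
Sum = -(15)/4 = -15/4
Product = (12)/4 = 3


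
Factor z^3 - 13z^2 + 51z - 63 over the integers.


Try integer roots (divisors of -63). z=3: p(3)=0.
Divide out (z - 3): quotient is z^2 - 10z + 21.
Factor the quadratic: (z - 7)(z - 3)
Result: (z - 3)(z - 7)(z - 3)


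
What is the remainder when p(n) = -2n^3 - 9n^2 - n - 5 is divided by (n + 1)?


By the Remainder Theorem, the remainder equals p(-1):
  -2*(-1)^3 = 2
  -9*(-1)^2 = -9
  -1*(-1)^1 = 1
  constant: -5
Sum: 2 - 9 + 1 - 5 = -11


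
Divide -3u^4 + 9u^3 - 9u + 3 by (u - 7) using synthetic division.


Synthetic division with c = 7. Coefficients: -3, 9, 0, -9, 3
Bring down -3.
  -3 * 7 = -21; -21 + 9 = -12
  -12 * 7 = -84; -84 + 0 = -84
  -84 * 7 = -588; -588 - 9 = -597
  -597 * 7 = -4179; -4179 + 3 = -4176
Quotient: -3u^3 - 12u^2 - 84u - 597, Remainder: -4176


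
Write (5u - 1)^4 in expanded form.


Expand (5u - 1)^4 by repeated multiplication:
  (5u - 1)^2 = 25u^2 - 10u + 1
  (5u - 1)^3 = 125u^3 - 75u^2 + 15u - 1
= 625u^4 - 500u^3 + 150u^2 - 20u + 1


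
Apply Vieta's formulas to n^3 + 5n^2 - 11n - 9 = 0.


Monic cubic n^3+bn^2+cn+d=0: sum=-b, pairwise sum=c, product=-d.
b=5, c=-11, d=-9
r1+r2+r3 = -5
r1r2+r1r3+r2r3 = -11
r1r2r3 = 9


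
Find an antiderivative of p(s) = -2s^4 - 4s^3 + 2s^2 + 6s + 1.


Reverse power rule on each term:
  ∫ -2s^4 ds = -(2/5)s^5
  ∫ -4s^3 ds = -s^4
  ∫ 2s^2 ds = (2/3)s^3
  ∫ 6s ds = 3s^2
  ∫ 1 ds = s
F(s) = -(2/5)s^5 - s^4 + (2/3)s^3 + 3s^2 + s + C


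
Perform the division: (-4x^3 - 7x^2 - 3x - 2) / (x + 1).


(-4x^3 - 7x^2 - 3x - 2) / (x + 1)
Step 1: -4x^2 * (x + 1) = -4x^3 - 4x^2; subtract.
Step 2: -3x * (x + 1) = -3x^2 - 3x; subtract.
Step 3: 0 * (x + 1) = 0; subtract.
Quotient: -4x^2 - 3x, Remainder: -2


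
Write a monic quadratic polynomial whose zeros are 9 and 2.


p(y) = (y - 9)(y - 2)
Expand: y^2 - 11y + 18


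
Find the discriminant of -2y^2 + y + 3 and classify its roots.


D = b^2 - 4ac = (1)^2 - 4(-2)(3) = 1 + 24 = 25
Since D > 0: two distinct rational roots


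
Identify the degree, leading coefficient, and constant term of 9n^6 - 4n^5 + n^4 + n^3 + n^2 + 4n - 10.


Highest power of n is 6, with coefficient 9. Constant term is -10.
Degree = 6, leading coefficient = 9, constant term = -10


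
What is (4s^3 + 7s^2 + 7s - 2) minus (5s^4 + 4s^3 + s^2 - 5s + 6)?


Distribute the minus sign:
  (4s^3 + 7s^2 + 7s - 2)
- (5s^4 + 4s^3 + s^2 - 5s + 6)
Negate second polynomial: -5s^4 - 4s^3 - s^2 + 5s - 6
Add: -5s^4 + 6s^2 + 12s - 8


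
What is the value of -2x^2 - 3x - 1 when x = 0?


Using direct substitution:
  -2 * (0)^2 = 0
  -3 * (0)^1 = 0
  constant: -1
Sum = 0 + 0 - 1 = -1


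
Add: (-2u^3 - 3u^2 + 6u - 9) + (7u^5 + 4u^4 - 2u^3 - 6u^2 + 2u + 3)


Align terms by degree and add:
  -2u^3 - 3u^2 + 6u - 9
+ 7u^5 + 4u^4 - 2u^3 - 6u^2 + 2u + 3
= 7u^5 + 4u^4 - 4u^3 - 9u^2 + 8u - 6


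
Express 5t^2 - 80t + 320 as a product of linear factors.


Roots satisfy r1 + r2 = -b/a = 16 and r1*r2 = c/a = 64.
So r1 = 8, r2 = 8.
5t^2 - 80t + 320 = 5(t - r1)(t - r2) = 5(t - 8)(t - 8)


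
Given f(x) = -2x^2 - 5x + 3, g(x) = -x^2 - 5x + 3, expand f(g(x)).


Substitute g(x) into f:
f(g(x)) = -2*(-x^2 - 5x + 3)^2 + (-5)*(-x^2 - 5x + 3) + 3
(-x^2 - 5x + 3)^2 = x^4 + 10x^3 + 19x^2 - 30x + 9
Expand and combine: -2x^4 - 20x^3 - 33x^2 + 85x - 30


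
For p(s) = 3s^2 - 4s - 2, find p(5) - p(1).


p(5) = 53
p(1) = -3
p(5) - p(1) = 53 + 3 = 56


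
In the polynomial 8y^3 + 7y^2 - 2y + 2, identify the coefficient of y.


Read off the coefficient of y: -2


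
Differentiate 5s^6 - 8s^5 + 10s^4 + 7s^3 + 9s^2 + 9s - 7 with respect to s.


Apply the power rule term by term:
  d/ds(5s^6) = 30s^5
  d/ds(-8s^5) = -40s^4
  d/ds(10s^4) = 40s^3
  d/ds(7s^3) = 21s^2
  d/ds(9s^2) = 18s
  d/ds(9s) = 9
  d/ds(-7) = 0
p'(s) = 30s^5 - 40s^4 + 40s^3 + 21s^2 + 18s + 9


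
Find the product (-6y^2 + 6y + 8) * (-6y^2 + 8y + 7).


Distribute each term of the first polynomial:
  (-6y^2)(-6y^2 + 8y + 7) = 36y^4 - 48y^3 - 42y^2
  (6y)(-6y^2 + 8y + 7) = -36y^3 + 48y^2 + 42y
  (8)(-6y^2 + 8y + 7) = -48y^2 + 64y + 56
Sum: 36y^4 - 84y^3 - 42y^2 + 106y + 56


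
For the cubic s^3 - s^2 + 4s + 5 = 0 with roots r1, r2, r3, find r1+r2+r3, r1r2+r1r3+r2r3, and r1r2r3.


Monic cubic s^3+bs^2+cs+d=0: sum=-b, pairwise sum=c, product=-d.
b=-1, c=4, d=5
r1+r2+r3 = 1
r1r2+r1r3+r2r3 = 4
r1r2r3 = -5


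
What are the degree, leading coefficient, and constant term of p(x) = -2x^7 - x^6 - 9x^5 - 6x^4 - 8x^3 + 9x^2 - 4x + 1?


Highest power of x is 7, with coefficient -2. Constant term is 1.
Degree = 7, leading coefficient = -2, constant term = 1


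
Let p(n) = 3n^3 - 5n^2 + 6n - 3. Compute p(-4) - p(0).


p(-4) = -299
p(0) = -3
p(-4) - p(0) = -299 + 3 = -296


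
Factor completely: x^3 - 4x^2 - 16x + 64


Try integer roots (divisors of 64). x=-4: p(-4)=0.
Divide out (x + 4): quotient is x^2 - 8x + 16.
Factor the quadratic: (x - 4)(x - 4)
Result: (x + 4)(x - 4)(x - 4)


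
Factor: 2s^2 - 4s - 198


Roots satisfy r1 + r2 = -b/a = 2 and r1*r2 = c/a = -99.
So r1 = 11, r2 = -9.
2s^2 - 4s - 198 = 2(s - r1)(s - r2) = 2(s - 11)(s + 9)


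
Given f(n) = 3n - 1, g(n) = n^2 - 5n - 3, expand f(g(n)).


Substitute g(n) into f:
f(g(n)) = 3*(n^2 - 5n - 3) + (-1)
Expand and combine: 3n^2 - 15n - 10


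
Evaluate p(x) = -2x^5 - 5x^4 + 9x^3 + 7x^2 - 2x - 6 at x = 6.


Using direct substitution:
  -2 * (6)^5 = -15552
  -5 * (6)^4 = -6480
  9 * (6)^3 = 1944
  7 * (6)^2 = 252
  -2 * (6)^1 = -12
  constant: -6
Sum = -15552 - 6480 + 1944 + 252 - 12 - 6 = -19854


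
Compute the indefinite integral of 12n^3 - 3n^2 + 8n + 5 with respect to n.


Reverse power rule on each term:
  ∫ 12n^3 dn = 3n^4
  ∫ -3n^2 dn = -n^3
  ∫ 8n dn = 4n^2
  ∫ 5 dn = 5n
F(n) = 3n^4 - n^3 + 4n^2 + 5n + C


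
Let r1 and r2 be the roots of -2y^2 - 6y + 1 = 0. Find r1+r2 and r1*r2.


For ay^2+by+c=0: sum = -b/a, product = c/a.
a=-2, b=-6, c=1
Sum = -(-6)/-2 = -3
Product = (1)/-2 = -1/2


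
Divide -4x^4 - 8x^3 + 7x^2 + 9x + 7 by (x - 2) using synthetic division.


Synthetic division with c = 2. Coefficients: -4, -8, 7, 9, 7
Bring down -4.
  -4 * 2 = -8; -8 - 8 = -16
  -16 * 2 = -32; -32 + 7 = -25
  -25 * 2 = -50; -50 + 9 = -41
  -41 * 2 = -82; -82 + 7 = -75
Quotient: -4x^3 - 16x^2 - 25x - 41, Remainder: -75


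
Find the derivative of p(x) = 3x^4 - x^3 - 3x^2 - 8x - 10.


Apply the power rule term by term:
  d/dx(3x^4) = 12x^3
  d/dx(-x^3) = -3x^2
  d/dx(-3x^2) = -6x
  d/dx(-8x) = -8
  d/dx(-10) = 0
p'(x) = 12x^3 - 3x^2 - 6x - 8


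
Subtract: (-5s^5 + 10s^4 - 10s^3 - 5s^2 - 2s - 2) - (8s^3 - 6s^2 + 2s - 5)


Distribute the minus sign:
  (-5s^5 + 10s^4 - 10s^3 - 5s^2 - 2s - 2)
- (8s^3 - 6s^2 + 2s - 5)
Negate second polynomial: -8s^3 + 6s^2 - 2s + 5
Add: -5s^5 + 10s^4 - 18s^3 + s^2 - 4s + 3


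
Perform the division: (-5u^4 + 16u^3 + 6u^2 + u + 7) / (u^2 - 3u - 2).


(-5u^4 + 16u^3 + 6u^2 + u + 7) / (u^2 - 3u - 2)
Step 1: -5u^2 * (u^2 - 3u - 2) = -5u^4 + 15u^3 + 10u^2; subtract.
Step 2: u * (u^2 - 3u - 2) = u^3 - 3u^2 - 2u; subtract.
Step 3: -1 * (u^2 - 3u - 2) = -u^2 + 3u + 2; subtract.
Quotient: -5u^2 + u - 1, Remainder: 5


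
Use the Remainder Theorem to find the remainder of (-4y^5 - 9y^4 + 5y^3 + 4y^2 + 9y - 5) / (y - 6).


By the Remainder Theorem, the remainder equals p(6):
  -4*(6)^5 = -31104
  -9*(6)^4 = -11664
  5*(6)^3 = 1080
  4*(6)^2 = 144
  9*(6)^1 = 54
  constant: -5
Sum: -31104 - 11664 + 1080 + 144 + 54 - 5 = -41495


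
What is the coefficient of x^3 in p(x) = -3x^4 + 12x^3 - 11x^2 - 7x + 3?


Read off the coefficient of x^3: 12


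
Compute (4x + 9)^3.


Expand (4x + 9)^3 by repeated multiplication:
  (4x + 9)^2 = 16x^2 + 72x + 81
= 64x^3 + 432x^2 + 972x + 729


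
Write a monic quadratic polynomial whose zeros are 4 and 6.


p(z) = (z - 4)(z - 6)
Expand: z^2 - 10z + 24


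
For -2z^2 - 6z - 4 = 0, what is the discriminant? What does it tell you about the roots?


D = b^2 - 4ac = (-6)^2 - 4(-2)(-4) = 36 - 32 = 4
Since D > 0: two distinct rational roots


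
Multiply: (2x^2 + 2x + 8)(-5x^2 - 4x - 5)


Distribute each term of the first polynomial:
  (2x^2)(-5x^2 - 4x - 5) = -10x^4 - 8x^3 - 10x^2
  (2x)(-5x^2 - 4x - 5) = -10x^3 - 8x^2 - 10x
  (8)(-5x^2 - 4x - 5) = -40x^2 - 32x - 40
Sum: -10x^4 - 18x^3 - 58x^2 - 42x - 40


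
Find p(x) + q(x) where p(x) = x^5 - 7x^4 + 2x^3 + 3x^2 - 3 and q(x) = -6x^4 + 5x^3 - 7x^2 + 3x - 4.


Align terms by degree and add:
  x^5 - 7x^4 + 2x^3 + 3x^2 - 3
  -6x^4 + 5x^3 - 7x^2 + 3x - 4
= x^5 - 13x^4 + 7x^3 - 4x^2 + 3x - 7


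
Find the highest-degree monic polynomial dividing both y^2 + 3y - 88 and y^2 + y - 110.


Factor each:
  y^2 + 3y - 88 = (y + 11)(y - 8)
  y^2 + y - 110 = (y + 11)(y - 10)
Common monic factor: y + 11


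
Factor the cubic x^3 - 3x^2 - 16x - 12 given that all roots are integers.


Try integer roots (divisors of -12). x=-2: p(-2)=0.
Divide out (x + 2): quotient is x^2 - 5x - 6.
Factor the quadratic: (x - 6)(x + 1)
Result: (x + 2)(x - 6)(x + 1)


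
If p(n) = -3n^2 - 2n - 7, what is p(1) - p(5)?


p(1) = -12
p(5) = -92
p(1) - p(5) = -12 + 92 = 80


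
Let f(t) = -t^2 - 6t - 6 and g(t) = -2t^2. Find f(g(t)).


Substitute g(t) into f:
f(g(t)) = -1*(-2t^2)^2 + (-6)*(-2t^2) + (-6)
(-2t^2)^2 = 4t^4
Expand and combine: -4t^4 + 12t^2 - 6


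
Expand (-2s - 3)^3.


Expand (-2s - 3)^3 by repeated multiplication:
  (-2s - 3)^2 = 4s^2 + 12s + 9
= -8s^3 - 36s^2 - 54s - 27


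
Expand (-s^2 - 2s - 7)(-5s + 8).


Distribute each term of the first polynomial:
  (-s^2)(-5s + 8) = 5s^3 - 8s^2
  (-2s)(-5s + 8) = 10s^2 - 16s
  (-7)(-5s + 8) = 35s - 56
Sum: 5s^3 + 2s^2 + 19s - 56


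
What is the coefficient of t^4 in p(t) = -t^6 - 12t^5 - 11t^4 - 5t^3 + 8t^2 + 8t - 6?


Read off the coefficient of t^4: -11


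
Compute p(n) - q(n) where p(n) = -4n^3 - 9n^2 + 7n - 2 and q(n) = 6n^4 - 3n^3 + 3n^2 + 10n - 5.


Distribute the minus sign:
  (-4n^3 - 9n^2 + 7n - 2)
- (6n^4 - 3n^3 + 3n^2 + 10n - 5)
Negate second polynomial: -6n^4 + 3n^3 - 3n^2 - 10n + 5
Add: -6n^4 - n^3 - 12n^2 - 3n + 3


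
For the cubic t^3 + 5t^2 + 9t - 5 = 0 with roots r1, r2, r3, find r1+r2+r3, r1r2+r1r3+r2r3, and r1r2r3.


Monic cubic t^3+bt^2+ct+d=0: sum=-b, pairwise sum=c, product=-d.
b=5, c=9, d=-5
r1+r2+r3 = -5
r1r2+r1r3+r2r3 = 9
r1r2r3 = 5


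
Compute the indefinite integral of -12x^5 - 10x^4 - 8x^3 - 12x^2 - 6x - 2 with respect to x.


Reverse power rule on each term:
  ∫ -12x^5 dx = -2x^6
  ∫ -10x^4 dx = -2x^5
  ∫ -8x^3 dx = -2x^4
  ∫ -12x^2 dx = -4x^3
  ∫ -6x dx = -3x^2
  ∫ -2 dx = -2x
F(x) = -2x^6 - 2x^5 - 2x^4 - 4x^3 - 3x^2 - 2x + C


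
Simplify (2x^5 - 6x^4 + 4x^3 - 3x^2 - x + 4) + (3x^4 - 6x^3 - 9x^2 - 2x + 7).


Align terms by degree and add:
  2x^5 - 6x^4 + 4x^3 - 3x^2 - x + 4
+ 3x^4 - 6x^3 - 9x^2 - 2x + 7
= 2x^5 - 3x^4 - 2x^3 - 12x^2 - 3x + 11


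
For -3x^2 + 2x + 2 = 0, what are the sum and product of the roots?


For ax^2+bx+c=0: sum = -b/a, product = c/a.
a=-3, b=2, c=2
Sum = -(2)/-3 = 2/3
Product = (2)/-3 = -2/3


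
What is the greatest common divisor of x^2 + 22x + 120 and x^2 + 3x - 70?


Factor each:
  x^2 + 22x + 120 = (x + 10)(x + 12)
  x^2 + 3x - 70 = (x + 10)(x - 7)
Common monic factor: x + 10


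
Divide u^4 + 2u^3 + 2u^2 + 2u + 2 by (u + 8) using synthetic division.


Synthetic division with c = -8. Coefficients: 1, 2, 2, 2, 2
Bring down 1.
  1 * -8 = -8; -8 + 2 = -6
  -6 * -8 = 48; 48 + 2 = 50
  50 * -8 = -400; -400 + 2 = -398
  -398 * -8 = 3184; 3184 + 2 = 3186
Quotient: u^3 - 6u^2 + 50u - 398, Remainder: 3186


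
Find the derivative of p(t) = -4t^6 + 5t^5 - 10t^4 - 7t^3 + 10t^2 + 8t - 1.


Apply the power rule term by term:
  d/dt(-4t^6) = -24t^5
  d/dt(5t^5) = 25t^4
  d/dt(-10t^4) = -40t^3
  d/dt(-7t^3) = -21t^2
  d/dt(10t^2) = 20t
  d/dt(8t) = 8
  d/dt(-1) = 0
p'(t) = -24t^5 + 25t^4 - 40t^3 - 21t^2 + 20t + 8


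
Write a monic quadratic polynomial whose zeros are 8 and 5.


p(x) = (x - 8)(x - 5)
Expand: x^2 - 13x + 40


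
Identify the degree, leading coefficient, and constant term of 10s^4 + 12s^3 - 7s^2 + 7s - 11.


Highest power of s is 4, with coefficient 10. Constant term is -11.
Degree = 4, leading coefficient = 10, constant term = -11


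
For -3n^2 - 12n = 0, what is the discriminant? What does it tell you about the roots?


D = b^2 - 4ac = (-12)^2 - 4(-3)(0) = 144 = 144
Since D > 0: two distinct rational roots


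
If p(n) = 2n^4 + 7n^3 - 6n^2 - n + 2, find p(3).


Using direct substitution:
  2 * (3)^4 = 162
  7 * (3)^3 = 189
  -6 * (3)^2 = -54
  -1 * (3)^1 = -3
  constant: 2
Sum = 162 + 189 - 54 - 3 + 2 = 296


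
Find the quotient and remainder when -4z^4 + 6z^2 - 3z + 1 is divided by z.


(-4z^4 + 6z^2 - 3z + 1) / (z)
Step 1: -4z^3 * (z) = -4z^4; subtract.
Step 2: 0 * (z) = 0; subtract.
Step 3: 6z * (z) = 6z^2; subtract.
Step 4: -3 * (z) = -3z; subtract.
Quotient: -4z^3 + 6z - 3, Remainder: 1


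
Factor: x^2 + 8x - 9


Roots satisfy r1 + r2 = -b/a = -8 and r1*r2 = c/a = -9.
So r1 = 1, r2 = -9.
x^2 + 8x - 9 = (x - r1)(x - r2) = (x - 1)(x + 9)


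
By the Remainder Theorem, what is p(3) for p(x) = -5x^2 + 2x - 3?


By the Remainder Theorem, the remainder equals p(3):
  -5*(3)^2 = -45
  2*(3)^1 = 6
  constant: -3
Sum: -45 + 6 - 3 = -42


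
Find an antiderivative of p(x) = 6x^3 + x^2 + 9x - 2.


Reverse power rule on each term:
  ∫ 6x^3 dx = (3/2)x^4
  ∫ x^2 dx = (1/3)x^3
  ∫ 9x dx = (9/2)x^2
  ∫ -2 dx = -2x
F(x) = (3/2)x^4 + (1/3)x^3 + (9/2)x^2 - 2x + C


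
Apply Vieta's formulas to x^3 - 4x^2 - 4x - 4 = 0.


Monic cubic x^3+bx^2+cx+d=0: sum=-b, pairwise sum=c, product=-d.
b=-4, c=-4, d=-4
r1+r2+r3 = 4
r1r2+r1r3+r2r3 = -4
r1r2r3 = 4


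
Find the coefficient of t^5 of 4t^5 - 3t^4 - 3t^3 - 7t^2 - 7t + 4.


Read off the coefficient of t^5: 4


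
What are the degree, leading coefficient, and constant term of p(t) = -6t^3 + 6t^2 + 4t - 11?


Highest power of t is 3, with coefficient -6. Constant term is -11.
Degree = 3, leading coefficient = -6, constant term = -11


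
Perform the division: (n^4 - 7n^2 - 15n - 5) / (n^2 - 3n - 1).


(n^4 - 7n^2 - 15n - 5) / (n^2 - 3n - 1)
Step 1: n^2 * (n^2 - 3n - 1) = n^4 - 3n^3 - n^2; subtract.
Step 2: 3n * (n^2 - 3n - 1) = 3n^3 - 9n^2 - 3n; subtract.
Step 3: 3 * (n^2 - 3n - 1) = 3n^2 - 9n - 3; subtract.
Quotient: n^2 + 3n + 3, Remainder: -3n - 2


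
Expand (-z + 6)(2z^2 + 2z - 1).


Distribute each term of the first polynomial:
  (-z)(2z^2 + 2z - 1) = -2z^3 - 2z^2 + z
  (6)(2z^2 + 2z - 1) = 12z^2 + 12z - 6
Sum: -2z^3 + 10z^2 + 13z - 6


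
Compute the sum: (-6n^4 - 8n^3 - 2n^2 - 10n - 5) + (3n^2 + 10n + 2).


Align terms by degree and add:
  -6n^4 - 8n^3 - 2n^2 - 10n - 5
+ 3n^2 + 10n + 2
= -6n^4 - 8n^3 + n^2 - 3


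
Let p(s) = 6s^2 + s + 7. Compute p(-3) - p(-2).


p(-3) = 58
p(-2) = 29
p(-3) - p(-2) = 58 - 29 = 29


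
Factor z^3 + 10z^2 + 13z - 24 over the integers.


Try integer roots (divisors of -24). z=-3: p(-3)=0.
Divide out (z + 3): quotient is z^2 + 7z - 8.
Factor the quadratic: (z - 1)(z + 8)
Result: (z + 3)(z - 1)(z + 8)


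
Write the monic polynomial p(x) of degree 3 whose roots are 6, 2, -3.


p(x) = (x - 6)(x - 2)(x + 3)
Expand: x^3 - 5x^2 - 12x + 36


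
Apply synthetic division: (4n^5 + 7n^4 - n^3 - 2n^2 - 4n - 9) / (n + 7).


Synthetic division with c = -7. Coefficients: 4, 7, -1, -2, -4, -9
Bring down 4.
  4 * -7 = -28; -28 + 7 = -21
  -21 * -7 = 147; 147 - 1 = 146
  146 * -7 = -1022; -1022 - 2 = -1024
  -1024 * -7 = 7168; 7168 - 4 = 7164
  7164 * -7 = -50148; -50148 - 9 = -50157
Quotient: 4n^4 - 21n^3 + 146n^2 - 1024n + 7164, Remainder: -50157


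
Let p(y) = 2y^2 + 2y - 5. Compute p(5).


Using direct substitution:
  2 * (5)^2 = 50
  2 * (5)^1 = 10
  constant: -5
Sum = 50 + 10 - 5 = 55


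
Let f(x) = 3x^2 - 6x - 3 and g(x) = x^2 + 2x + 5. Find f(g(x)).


Substitute g(x) into f:
f(g(x)) = 3*(x^2 + 2x + 5)^2 + (-6)*(x^2 + 2x + 5) + (-3)
(x^2 + 2x + 5)^2 = x^4 + 4x^3 + 14x^2 + 20x + 25
Expand and combine: 3x^4 + 12x^3 + 36x^2 + 48x + 42


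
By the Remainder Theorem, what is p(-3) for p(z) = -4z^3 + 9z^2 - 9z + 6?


By the Remainder Theorem, the remainder equals p(-3):
  -4*(-3)^3 = 108
  9*(-3)^2 = 81
  -9*(-3)^1 = 27
  constant: 6
Sum: 108 + 81 + 27 + 6 = 222


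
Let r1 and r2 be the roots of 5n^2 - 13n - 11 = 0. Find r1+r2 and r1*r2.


For an^2+bn+c=0: sum = -b/a, product = c/a.
a=5, b=-13, c=-11
Sum = -(-13)/5 = 13/5
Product = (-11)/5 = -11/5


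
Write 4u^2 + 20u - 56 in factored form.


Roots satisfy r1 + r2 = -b/a = -5 and r1*r2 = c/a = -14.
So r1 = 2, r2 = -7.
4u^2 + 20u - 56 = 4(u - r1)(u - r2) = 4(u - 2)(u + 7)


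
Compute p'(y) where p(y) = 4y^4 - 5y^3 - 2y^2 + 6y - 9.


Apply the power rule term by term:
  d/dy(4y^4) = 16y^3
  d/dy(-5y^3) = -15y^2
  d/dy(-2y^2) = -4y
  d/dy(6y) = 6
  d/dy(-9) = 0
p'(y) = 16y^3 - 15y^2 - 4y + 6


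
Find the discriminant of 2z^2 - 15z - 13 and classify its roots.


D = b^2 - 4ac = (-15)^2 - 4(2)(-13) = 225 + 104 = 329
Since D > 0: two distinct irrational roots


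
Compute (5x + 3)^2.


Expand (5x + 3)^2 by repeated multiplication:
= 25x^2 + 30x + 9


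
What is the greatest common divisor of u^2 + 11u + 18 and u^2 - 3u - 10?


Factor each:
  u^2 + 11u + 18 = (u + 2)(u + 9)
  u^2 - 3u - 10 = (u + 2)(u - 5)
Common monic factor: u + 2


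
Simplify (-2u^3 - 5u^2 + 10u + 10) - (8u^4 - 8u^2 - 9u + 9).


Distribute the minus sign:
  (-2u^3 - 5u^2 + 10u + 10)
- (8u^4 - 8u^2 - 9u + 9)
Negate second polynomial: -8u^4 + 8u^2 + 9u - 9
Add: -8u^4 - 2u^3 + 3u^2 + 19u + 1


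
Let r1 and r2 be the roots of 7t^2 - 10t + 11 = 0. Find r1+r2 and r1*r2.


For at^2+bt+c=0: sum = -b/a, product = c/a.
a=7, b=-10, c=11
Sum = -(-10)/7 = 10/7
Product = (11)/7 = 11/7


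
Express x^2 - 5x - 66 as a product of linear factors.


Roots satisfy r1 + r2 = -b/a = 5 and r1*r2 = c/a = -66.
So r1 = 11, r2 = -6.
x^2 - 5x - 66 = (x - r1)(x - r2) = (x - 11)(x + 6)


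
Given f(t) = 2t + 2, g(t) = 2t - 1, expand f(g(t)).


Substitute g(t) into f:
f(g(t)) = 2*(2t - 1) + 2
Expand and combine: 4t


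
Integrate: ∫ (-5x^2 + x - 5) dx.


Reverse power rule on each term:
  ∫ -5x^2 dx = -(5/3)x^3
  ∫ x dx = (1/2)x^2
  ∫ -5 dx = -5x
F(x) = -(5/3)x^3 + (1/2)x^2 - 5x + C


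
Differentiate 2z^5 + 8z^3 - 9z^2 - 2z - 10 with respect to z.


Apply the power rule term by term:
  d/dz(2z^5) = 10z^4
  d/dz(8z^3) = 24z^2
  d/dz(-9z^2) = -18z
  d/dz(-2z) = -2
  d/dz(-10) = 0
p'(z) = 10z^4 + 24z^2 - 18z - 2


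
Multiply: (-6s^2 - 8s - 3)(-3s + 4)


Distribute each term of the first polynomial:
  (-6s^2)(-3s + 4) = 18s^3 - 24s^2
  (-8s)(-3s + 4) = 24s^2 - 32s
  (-3)(-3s + 4) = 9s - 12
Sum: 18s^3 - 23s - 12


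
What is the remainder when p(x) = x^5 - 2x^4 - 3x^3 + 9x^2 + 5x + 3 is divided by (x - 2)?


By the Remainder Theorem, the remainder equals p(2):
  1*(2)^5 = 32
  -2*(2)^4 = -32
  -3*(2)^3 = -24
  9*(2)^2 = 36
  5*(2)^1 = 10
  constant: 3
Sum: 32 - 32 - 24 + 36 + 10 + 3 = 25


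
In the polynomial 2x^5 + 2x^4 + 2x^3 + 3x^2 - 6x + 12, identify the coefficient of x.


Read off the coefficient of x: -6


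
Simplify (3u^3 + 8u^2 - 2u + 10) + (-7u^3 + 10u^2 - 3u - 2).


Align terms by degree and add:
  3u^3 + 8u^2 - 2u + 10
  -7u^3 + 10u^2 - 3u - 2
= -4u^3 + 18u^2 - 5u + 8


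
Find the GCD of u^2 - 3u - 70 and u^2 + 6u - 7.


Factor each:
  u^2 - 3u - 70 = (u + 7)(u - 10)
  u^2 + 6u - 7 = (u + 7)(u - 1)
Common monic factor: u + 7


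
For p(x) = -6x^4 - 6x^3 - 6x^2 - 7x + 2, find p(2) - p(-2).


p(2) = -180
p(-2) = -56
p(2) - p(-2) = -180 + 56 = -124


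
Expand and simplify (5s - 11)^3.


Expand (5s - 11)^3 by repeated multiplication:
  (5s - 11)^2 = 25s^2 - 110s + 121
= 125s^3 - 825s^2 + 1815s - 1331


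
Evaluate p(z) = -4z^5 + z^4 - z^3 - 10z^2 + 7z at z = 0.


Using direct substitution:
  -4 * (0)^5 = 0
  1 * (0)^4 = 0
  -1 * (0)^3 = 0
  -10 * (0)^2 = 0
  7 * (0)^1 = 0
  constant: 0
Sum = 0 + 0 + 0 + 0 + 0 + 0 = 0


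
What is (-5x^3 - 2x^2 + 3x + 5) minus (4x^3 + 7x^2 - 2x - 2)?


Distribute the minus sign:
  (-5x^3 - 2x^2 + 3x + 5)
- (4x^3 + 7x^2 - 2x - 2)
Negate second polynomial: -4x^3 - 7x^2 + 2x + 2
Add: -9x^3 - 9x^2 + 5x + 7


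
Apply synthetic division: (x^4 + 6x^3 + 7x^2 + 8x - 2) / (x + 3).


Synthetic division with c = -3. Coefficients: 1, 6, 7, 8, -2
Bring down 1.
  1 * -3 = -3; -3 + 6 = 3
  3 * -3 = -9; -9 + 7 = -2
  -2 * -3 = 6; 6 + 8 = 14
  14 * -3 = -42; -42 - 2 = -44
Quotient: x^3 + 3x^2 - 2x + 14, Remainder: -44


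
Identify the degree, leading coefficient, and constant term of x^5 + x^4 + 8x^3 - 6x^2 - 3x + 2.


Highest power of x is 5, with coefficient 1. Constant term is 2.
Degree = 5, leading coefficient = 1, constant term = 2


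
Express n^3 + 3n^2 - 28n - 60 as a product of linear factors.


Try integer roots (divisors of -60). n=-2: p(-2)=0.
Divide out (n + 2): quotient is n^2 + n - 30.
Factor the quadratic: (n - 5)(n + 6)
Result: (n + 2)(n - 5)(n + 6)


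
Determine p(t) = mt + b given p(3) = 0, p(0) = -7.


p(t) = mt + b. Using p(3)=0, p(0)=-7:
m = (0 + 7)/(3) = 7/3 = 7/3
b = 0 - m*(3) = 0 - 7 = -7
p(t) = (7/3)t - 7


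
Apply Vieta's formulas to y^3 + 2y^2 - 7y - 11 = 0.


Monic cubic y^3+by^2+cy+d=0: sum=-b, pairwise sum=c, product=-d.
b=2, c=-7, d=-11
r1+r2+r3 = -2
r1r2+r1r3+r2r3 = -7
r1r2r3 = 11


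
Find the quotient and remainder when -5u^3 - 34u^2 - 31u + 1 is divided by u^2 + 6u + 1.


(-5u^3 - 34u^2 - 31u + 1) / (u^2 + 6u + 1)
Step 1: -5u * (u^2 + 6u + 1) = -5u^3 - 30u^2 - 5u; subtract.
Step 2: -4 * (u^2 + 6u + 1) = -4u^2 - 24u - 4; subtract.
Quotient: -5u - 4, Remainder: -2u + 5


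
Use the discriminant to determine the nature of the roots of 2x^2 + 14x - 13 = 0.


D = b^2 - 4ac = (14)^2 - 4(2)(-13) = 196 + 104 = 300
Since D > 0: two distinct irrational roots


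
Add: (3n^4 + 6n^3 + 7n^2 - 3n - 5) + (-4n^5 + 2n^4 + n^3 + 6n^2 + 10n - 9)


Align terms by degree and add:
  3n^4 + 6n^3 + 7n^2 - 3n - 5
  -4n^5 + 2n^4 + n^3 + 6n^2 + 10n - 9
= -4n^5 + 5n^4 + 7n^3 + 13n^2 + 7n - 14


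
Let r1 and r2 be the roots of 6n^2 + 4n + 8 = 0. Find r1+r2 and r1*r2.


For an^2+bn+c=0: sum = -b/a, product = c/a.
a=6, b=4, c=8
Sum = -(4)/6 = -2/3
Product = (8)/6 = 4/3


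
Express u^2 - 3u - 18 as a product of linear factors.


Roots satisfy r1 + r2 = -b/a = 3 and r1*r2 = c/a = -18.
So r1 = -3, r2 = 6.
u^2 - 3u - 18 = (u - r1)(u - r2) = (u + 3)(u - 6)


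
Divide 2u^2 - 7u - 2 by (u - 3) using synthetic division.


Synthetic division with c = 3. Coefficients: 2, -7, -2
Bring down 2.
  2 * 3 = 6; 6 - 7 = -1
  -1 * 3 = -3; -3 - 2 = -5
Quotient: 2u - 1, Remainder: -5


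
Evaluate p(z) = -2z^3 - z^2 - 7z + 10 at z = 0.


Using direct substitution:
  -2 * (0)^3 = 0
  -1 * (0)^2 = 0
  -7 * (0)^1 = 0
  constant: 10
Sum = 0 + 0 + 0 + 10 = 10


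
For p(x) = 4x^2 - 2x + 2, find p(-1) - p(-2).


p(-1) = 8
p(-2) = 22
p(-1) - p(-2) = 8 - 22 = -14


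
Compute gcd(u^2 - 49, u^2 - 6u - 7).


Factor each:
  u^2 - 49 = (u - 7)(u + 7)
  u^2 - 6u - 7 = (u - 7)(u + 1)
Common monic factor: u - 7


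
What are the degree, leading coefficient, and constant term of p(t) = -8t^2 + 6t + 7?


Highest power of t is 2, with coefficient -8. Constant term is 7.
Degree = 2, leading coefficient = -8, constant term = 7


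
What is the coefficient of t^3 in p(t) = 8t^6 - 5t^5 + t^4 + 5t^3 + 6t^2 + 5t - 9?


Read off the coefficient of t^3: 5


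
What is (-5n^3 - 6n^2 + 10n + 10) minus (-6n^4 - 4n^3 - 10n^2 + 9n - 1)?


Distribute the minus sign:
  (-5n^3 - 6n^2 + 10n + 10)
- (-6n^4 - 4n^3 - 10n^2 + 9n - 1)
Negate second polynomial: 6n^4 + 4n^3 + 10n^2 - 9n + 1
Add: 6n^4 - n^3 + 4n^2 + n + 11
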